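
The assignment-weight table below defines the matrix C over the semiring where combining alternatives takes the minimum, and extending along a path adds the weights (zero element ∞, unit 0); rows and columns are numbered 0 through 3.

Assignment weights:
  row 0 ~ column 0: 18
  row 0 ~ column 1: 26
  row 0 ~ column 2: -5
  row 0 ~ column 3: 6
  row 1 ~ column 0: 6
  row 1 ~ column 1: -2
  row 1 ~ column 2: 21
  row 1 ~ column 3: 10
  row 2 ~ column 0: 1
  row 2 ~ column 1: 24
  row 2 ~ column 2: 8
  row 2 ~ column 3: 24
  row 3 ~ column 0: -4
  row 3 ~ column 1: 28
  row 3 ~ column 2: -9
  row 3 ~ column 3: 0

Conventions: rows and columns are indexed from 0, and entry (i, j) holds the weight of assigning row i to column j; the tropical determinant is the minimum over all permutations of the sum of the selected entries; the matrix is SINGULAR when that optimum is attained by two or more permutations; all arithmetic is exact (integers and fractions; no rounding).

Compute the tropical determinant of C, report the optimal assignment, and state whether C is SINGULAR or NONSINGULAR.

σ = (0, 1, 2, 3): 18 + (-2) + 8 + 0 = 24
σ = (0, 1, 3, 2): 18 + (-2) + 24 + (-9) = 31
σ = (0, 2, 1, 3): 18 + 21 + 24 + 0 = 63
σ = (0, 2, 3, 1): 18 + 21 + 24 + 28 = 91
σ = (0, 3, 1, 2): 18 + 10 + 24 + (-9) = 43
σ = (0, 3, 2, 1): 18 + 10 + 8 + 28 = 64
σ = (1, 0, 2, 3): 26 + 6 + 8 + 0 = 40
σ = (1, 0, 3, 2): 26 + 6 + 24 + (-9) = 47
σ = (1, 2, 0, 3): 26 + 21 + 1 + 0 = 48
σ = (1, 2, 3, 0): 26 + 21 + 24 + (-4) = 67
σ = (1, 3, 0, 2): 26 + 10 + 1 + (-9) = 28
σ = (1, 3, 2, 0): 26 + 10 + 8 + (-4) = 40
σ = (2, 0, 1, 3): (-5) + 6 + 24 + 0 = 25
σ = (2, 0, 3, 1): (-5) + 6 + 24 + 28 = 53
σ = (2, 1, 0, 3): (-5) + (-2) + 1 + 0 = -6
σ = (2, 1, 3, 0): (-5) + (-2) + 24 + (-4) = 13
σ = (2, 3, 0, 1): (-5) + 10 + 1 + 28 = 34
σ = (2, 3, 1, 0): (-5) + 10 + 24 + (-4) = 25
σ = (3, 0, 1, 2): 6 + 6 + 24 + (-9) = 27
σ = (3, 0, 2, 1): 6 + 6 + 8 + 28 = 48
σ = (3, 1, 0, 2): 6 + (-2) + 1 + (-9) = -4
σ = (3, 1, 2, 0): 6 + (-2) + 8 + (-4) = 8
σ = (3, 2, 0, 1): 6 + 21 + 1 + 28 = 56
σ = (3, 2, 1, 0): 6 + 21 + 24 + (-4) = 47
Optimal value attained by: σ = (2, 1, 0, 3).
Answer: det⊕(C) = -6; verdict: NONSINGULAR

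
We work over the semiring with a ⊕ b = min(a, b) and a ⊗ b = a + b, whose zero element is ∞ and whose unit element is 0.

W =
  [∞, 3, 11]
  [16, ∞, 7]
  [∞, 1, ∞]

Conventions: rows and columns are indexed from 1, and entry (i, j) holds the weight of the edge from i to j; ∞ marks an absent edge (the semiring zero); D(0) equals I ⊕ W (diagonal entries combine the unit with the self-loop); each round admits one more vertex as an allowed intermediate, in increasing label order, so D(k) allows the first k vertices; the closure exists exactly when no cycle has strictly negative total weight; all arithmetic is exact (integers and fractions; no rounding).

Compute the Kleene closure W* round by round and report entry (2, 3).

D(0):
  [0, 3, 11]
  [16, 0, 7]
  [∞, 1, 0]
D(1):
  [0, 3, 11]
  [16, 0, 7]
  [∞, 1, 0]
D(2):
  [0, 3, 10]
  [16, 0, 7]
  [17, 1, 0]
D(3):
  [0, 3, 10]
  [16, 0, 7]
  [17, 1, 0]
Answer: W*[2][3] = 7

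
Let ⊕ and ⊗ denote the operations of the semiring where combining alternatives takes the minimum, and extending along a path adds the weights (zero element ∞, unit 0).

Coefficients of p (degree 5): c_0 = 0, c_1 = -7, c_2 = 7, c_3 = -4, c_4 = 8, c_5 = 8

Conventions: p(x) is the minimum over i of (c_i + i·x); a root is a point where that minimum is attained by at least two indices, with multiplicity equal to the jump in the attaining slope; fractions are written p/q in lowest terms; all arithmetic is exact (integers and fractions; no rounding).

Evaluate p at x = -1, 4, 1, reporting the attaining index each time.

p(-1) = min(0+0·(-1)=0, -7+1·(-1)=-8, 7+2·(-1)=5, -4+3·(-1)=-7, 8+4·(-1)=4, 8+5·(-1)=3) = -8 (attained by i=1)
p(4) = min(0+0·4=0, -7+1·4=-3, 7+2·4=15, -4+3·4=8, 8+4·4=24, 8+5·4=28) = -3 (attained by i=1)
p(1) = min(0+0·1=0, -7+1·1=-6, 7+2·1=9, -4+3·1=-1, 8+4·1=12, 8+5·1=13) = -6 (attained by i=1)
Answer: p(-1) = -8; p(4) = -3; p(1) = -6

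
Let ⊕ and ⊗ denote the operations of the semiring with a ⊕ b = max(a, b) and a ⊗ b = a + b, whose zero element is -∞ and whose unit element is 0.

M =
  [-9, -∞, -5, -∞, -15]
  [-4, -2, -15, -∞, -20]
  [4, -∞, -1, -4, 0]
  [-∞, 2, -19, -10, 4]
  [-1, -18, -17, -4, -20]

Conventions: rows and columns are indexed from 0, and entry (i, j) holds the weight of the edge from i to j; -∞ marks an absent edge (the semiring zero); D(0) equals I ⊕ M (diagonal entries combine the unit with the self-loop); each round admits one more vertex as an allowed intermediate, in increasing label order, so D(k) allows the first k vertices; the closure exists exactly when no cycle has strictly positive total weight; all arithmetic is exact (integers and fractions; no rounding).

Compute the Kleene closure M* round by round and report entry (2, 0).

D(0):
  [0, -∞, -5, -∞, -15]
  [-4, 0, -15, -∞, -20]
  [4, -∞, 0, -4, 0]
  [-∞, 2, -19, 0, 4]
  [-1, -18, -17, -4, 0]
D(1):
  [0, -∞, -5, -∞, -15]
  [-4, 0, -9, -∞, -19]
  [4, -∞, 0, -4, 0]
  [-∞, 2, -19, 0, 4]
  [-1, -18, -6, -4, 0]
D(2):
  [0, -∞, -5, -∞, -15]
  [-4, 0, -9, -∞, -19]
  [4, -∞, 0, -4, 0]
  [-2, 2, -7, 0, 4]
  [-1, -18, -6, -4, 0]
D(3):
  [0, -∞, -5, -9, -5]
  [-4, 0, -9, -13, -9]
  [4, -∞, 0, -4, 0]
  [-2, 2, -7, 0, 4]
  [-1, -18, -6, -4, 0]
D(4):
  [0, -7, -5, -9, -5]
  [-4, 0, -9, -13, -9]
  [4, -2, 0, -4, 0]
  [-2, 2, -7, 0, 4]
  [-1, -2, -6, -4, 0]
D(5):
  [0, -7, -5, -9, -5]
  [-4, 0, -9, -13, -9]
  [4, -2, 0, -4, 0]
  [3, 2, -2, 0, 4]
  [-1, -2, -6, -4, 0]
Answer: M*[2][0] = 4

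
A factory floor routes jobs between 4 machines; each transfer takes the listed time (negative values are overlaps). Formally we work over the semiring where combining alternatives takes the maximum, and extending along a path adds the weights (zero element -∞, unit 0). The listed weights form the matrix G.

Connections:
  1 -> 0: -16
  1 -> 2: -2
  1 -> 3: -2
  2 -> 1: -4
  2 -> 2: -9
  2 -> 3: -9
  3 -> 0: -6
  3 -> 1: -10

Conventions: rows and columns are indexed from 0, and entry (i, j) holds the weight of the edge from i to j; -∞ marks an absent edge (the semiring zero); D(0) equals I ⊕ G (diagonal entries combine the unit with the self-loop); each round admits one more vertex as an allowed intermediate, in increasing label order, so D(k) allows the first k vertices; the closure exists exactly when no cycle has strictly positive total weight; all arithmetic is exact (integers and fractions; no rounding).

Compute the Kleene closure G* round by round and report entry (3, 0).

D(0):
  [0, -∞, -∞, -∞]
  [-16, 0, -2, -2]
  [-∞, -4, 0, -9]
  [-6, -10, -∞, 0]
D(1):
  [0, -∞, -∞, -∞]
  [-16, 0, -2, -2]
  [-∞, -4, 0, -9]
  [-6, -10, -∞, 0]
D(2):
  [0, -∞, -∞, -∞]
  [-16, 0, -2, -2]
  [-20, -4, 0, -6]
  [-6, -10, -12, 0]
D(3):
  [0, -∞, -∞, -∞]
  [-16, 0, -2, -2]
  [-20, -4, 0, -6]
  [-6, -10, -12, 0]
D(4):
  [0, -∞, -∞, -∞]
  [-8, 0, -2, -2]
  [-12, -4, 0, -6]
  [-6, -10, -12, 0]
Answer: G*[3][0] = -6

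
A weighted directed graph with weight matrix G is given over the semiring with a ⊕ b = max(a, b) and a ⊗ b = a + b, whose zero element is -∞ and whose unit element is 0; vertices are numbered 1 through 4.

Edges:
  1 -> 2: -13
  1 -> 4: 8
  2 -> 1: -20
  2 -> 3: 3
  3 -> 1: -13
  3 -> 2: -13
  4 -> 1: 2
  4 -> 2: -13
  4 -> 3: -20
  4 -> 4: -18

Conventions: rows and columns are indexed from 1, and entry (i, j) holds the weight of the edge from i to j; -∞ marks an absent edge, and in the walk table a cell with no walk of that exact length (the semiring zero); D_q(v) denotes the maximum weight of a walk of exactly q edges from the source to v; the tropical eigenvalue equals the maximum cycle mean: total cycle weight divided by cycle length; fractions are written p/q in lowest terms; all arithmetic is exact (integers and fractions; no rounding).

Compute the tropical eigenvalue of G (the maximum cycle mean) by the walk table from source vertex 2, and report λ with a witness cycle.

q=0: [-∞, 0, -∞, -∞]
q=1: [-20, -∞, 3, -∞]
q=2: [-10, -10, -∞, -12]
q=3: [-10, -23, -7, -2]
q=4: [0, -15, -20, -2]
Optimal cycle mean attained by: cycle 1->4->1, total 8 + 2, length 2.
Answer: λ = 5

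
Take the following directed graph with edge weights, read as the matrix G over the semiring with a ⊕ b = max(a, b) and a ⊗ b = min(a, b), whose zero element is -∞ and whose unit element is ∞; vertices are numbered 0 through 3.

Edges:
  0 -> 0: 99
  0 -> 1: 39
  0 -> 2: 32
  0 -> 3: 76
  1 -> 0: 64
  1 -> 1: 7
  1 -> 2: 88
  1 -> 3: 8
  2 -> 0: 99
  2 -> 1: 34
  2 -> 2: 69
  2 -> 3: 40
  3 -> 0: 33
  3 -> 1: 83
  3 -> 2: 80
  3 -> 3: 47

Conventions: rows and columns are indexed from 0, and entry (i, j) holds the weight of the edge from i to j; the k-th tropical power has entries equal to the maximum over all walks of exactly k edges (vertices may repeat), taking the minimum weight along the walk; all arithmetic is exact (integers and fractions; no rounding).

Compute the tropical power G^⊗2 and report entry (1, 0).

G^⊗2:
  [99, 76, 76, 76]
  [88, 39, 69, 64]
  [99, 40, 69, 76]
  [80, 47, 83, 47]
Key observation: the optimum is the walk 1->2->0, with weight 88 min 99 = 88.
Optimal value attained by: walk 1->2->0.
Answer: (G^⊗2)[1][0] = 88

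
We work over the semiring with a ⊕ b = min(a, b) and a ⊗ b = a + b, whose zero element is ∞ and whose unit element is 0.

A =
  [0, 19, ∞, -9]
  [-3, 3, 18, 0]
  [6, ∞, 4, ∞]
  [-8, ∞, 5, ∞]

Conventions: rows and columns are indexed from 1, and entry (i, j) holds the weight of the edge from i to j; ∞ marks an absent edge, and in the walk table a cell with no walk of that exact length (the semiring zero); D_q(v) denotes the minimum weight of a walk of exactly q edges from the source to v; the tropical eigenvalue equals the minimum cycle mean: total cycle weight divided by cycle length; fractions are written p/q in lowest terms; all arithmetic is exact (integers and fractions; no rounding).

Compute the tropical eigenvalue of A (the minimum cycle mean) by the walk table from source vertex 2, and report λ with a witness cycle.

q=0: [∞, 0, ∞, ∞]
q=1: [-3, 3, 18, 0]
q=2: [-8, 6, 5, -12]
q=3: [-20, 9, -7, -17]
q=4: [-25, -1, -12, -29]
Optimal cycle mean attained by: cycle 1->4->1, total (-9) + (-8), length 2.
Answer: λ = -17/2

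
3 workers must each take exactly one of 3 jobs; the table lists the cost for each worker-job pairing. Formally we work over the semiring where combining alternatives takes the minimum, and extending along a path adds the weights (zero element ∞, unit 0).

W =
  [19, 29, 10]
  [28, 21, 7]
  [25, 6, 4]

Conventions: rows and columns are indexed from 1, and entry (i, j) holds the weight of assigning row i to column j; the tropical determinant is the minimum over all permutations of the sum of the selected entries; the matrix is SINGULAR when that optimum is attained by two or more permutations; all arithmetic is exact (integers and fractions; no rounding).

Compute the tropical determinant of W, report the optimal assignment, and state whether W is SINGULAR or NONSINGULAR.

σ = (1, 2, 3): 19 + 21 + 4 = 44
σ = (1, 3, 2): 19 + 7 + 6 = 32
σ = (2, 1, 3): 29 + 28 + 4 = 61
σ = (2, 3, 1): 29 + 7 + 25 = 61
σ = (3, 1, 2): 10 + 28 + 6 = 44
σ = (3, 2, 1): 10 + 21 + 25 = 56
Optimal value attained by: σ = (1, 3, 2).
Answer: det⊕(W) = 32; verdict: NONSINGULAR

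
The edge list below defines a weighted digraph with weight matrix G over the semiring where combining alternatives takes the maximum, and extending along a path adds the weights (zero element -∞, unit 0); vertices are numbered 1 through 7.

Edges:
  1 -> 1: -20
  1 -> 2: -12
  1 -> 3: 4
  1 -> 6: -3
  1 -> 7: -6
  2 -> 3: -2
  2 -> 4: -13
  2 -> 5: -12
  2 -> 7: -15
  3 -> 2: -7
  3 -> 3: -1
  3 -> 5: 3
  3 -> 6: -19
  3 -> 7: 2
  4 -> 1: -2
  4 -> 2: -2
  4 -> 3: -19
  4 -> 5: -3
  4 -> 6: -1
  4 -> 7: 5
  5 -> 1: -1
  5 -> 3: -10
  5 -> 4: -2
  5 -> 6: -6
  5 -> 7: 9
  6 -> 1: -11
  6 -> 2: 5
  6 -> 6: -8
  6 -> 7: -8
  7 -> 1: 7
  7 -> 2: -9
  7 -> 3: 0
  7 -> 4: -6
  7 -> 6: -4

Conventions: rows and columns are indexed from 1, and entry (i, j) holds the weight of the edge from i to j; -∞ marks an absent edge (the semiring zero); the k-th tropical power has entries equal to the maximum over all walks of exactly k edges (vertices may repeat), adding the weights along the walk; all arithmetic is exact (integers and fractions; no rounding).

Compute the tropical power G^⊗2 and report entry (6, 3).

G^⊗2:
  [1, 2, 3, -12, 7, -10, 6]
  [-8, -9, -3, -14, 1, -14, 0]
  [9, -7, 2, 1, 2, -2, 12]
  [12, 4, 5, -1, -14, 1, 6]
  [16, 0, 9, 3, -5, 5, 3]
  [-1, -3, 3, -8, -7, -12, -10]
  [-8, 1, 11, -22, 3, 4, 2]
Key observation: the optimum is the walk 6->2->3, with weight 5 + (-2) = 3.
Optimal value attained by: walk 6->2->3.
Answer: (G^⊗2)[6][3] = 3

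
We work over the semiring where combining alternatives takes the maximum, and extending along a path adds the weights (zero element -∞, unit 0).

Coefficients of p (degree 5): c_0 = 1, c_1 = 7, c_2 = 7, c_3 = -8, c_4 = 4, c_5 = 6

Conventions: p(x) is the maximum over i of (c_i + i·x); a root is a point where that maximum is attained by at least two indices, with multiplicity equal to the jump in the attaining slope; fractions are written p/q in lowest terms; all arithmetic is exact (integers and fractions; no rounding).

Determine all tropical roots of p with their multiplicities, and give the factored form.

hull edge (i=0, c=1) to (i=1, c=7): slope 6, span 1
hull edge (i=1, c=7) to (i=2, c=7): slope 0, span 1
hull edge (i=2, c=7) to (i=5, c=6): slope -1/3, span 3
Factored form: p(x) = 6 ⊗ (x ⊕ (-6)) ⊗ (x ⊕ 0) ⊗ (x ⊕ 1/3) ⊗ (x ⊕ 1/3) ⊗ (x ⊕ 1/3)
Answer: roots = -6 (mult 1), 0 (mult 1), 1/3 (mult 3)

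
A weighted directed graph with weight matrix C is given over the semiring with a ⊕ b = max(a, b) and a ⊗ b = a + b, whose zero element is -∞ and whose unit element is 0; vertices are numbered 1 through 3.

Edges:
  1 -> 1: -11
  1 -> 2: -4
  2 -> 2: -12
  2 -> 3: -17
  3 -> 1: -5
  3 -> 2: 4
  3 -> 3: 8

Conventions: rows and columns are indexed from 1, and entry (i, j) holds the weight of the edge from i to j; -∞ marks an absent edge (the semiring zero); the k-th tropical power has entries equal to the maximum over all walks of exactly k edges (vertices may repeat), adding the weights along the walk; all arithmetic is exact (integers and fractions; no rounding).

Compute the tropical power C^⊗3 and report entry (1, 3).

C^⊗2:
  [-22, -15, -21]
  [-22, -13, -9]
  [3, 12, 16]
C^⊗3:
  [-26, -17, -13]
  [-14, -5, -1]
  [11, 20, 24]
Key observation: the optimum is the walk 1->2->3->3, with weight (-4) + (-17) + 8 = -13.
Optimal value attained by: walk 1->2->3->3.
Answer: (C^⊗3)[1][3] = -13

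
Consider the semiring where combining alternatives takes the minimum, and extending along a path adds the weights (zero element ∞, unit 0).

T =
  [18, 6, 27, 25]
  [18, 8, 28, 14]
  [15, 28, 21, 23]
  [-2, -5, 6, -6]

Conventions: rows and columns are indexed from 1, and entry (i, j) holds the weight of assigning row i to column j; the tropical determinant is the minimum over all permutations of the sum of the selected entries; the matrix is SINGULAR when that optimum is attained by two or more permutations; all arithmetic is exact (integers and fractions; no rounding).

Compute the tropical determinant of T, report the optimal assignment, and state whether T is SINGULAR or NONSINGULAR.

σ = (1, 2, 3, 4): 18 + 8 + 21 + (-6) = 41
σ = (1, 2, 4, 3): 18 + 8 + 23 + 6 = 55
σ = (1, 3, 2, 4): 18 + 28 + 28 + (-6) = 68
σ = (1, 3, 4, 2): 18 + 28 + 23 + (-5) = 64
σ = (1, 4, 2, 3): 18 + 14 + 28 + 6 = 66
σ = (1, 4, 3, 2): 18 + 14 + 21 + (-5) = 48
σ = (2, 1, 3, 4): 6 + 18 + 21 + (-6) = 39
σ = (2, 1, 4, 3): 6 + 18 + 23 + 6 = 53
σ = (2, 3, 1, 4): 6 + 28 + 15 + (-6) = 43
σ = (2, 3, 4, 1): 6 + 28 + 23 + (-2) = 55
σ = (2, 4, 1, 3): 6 + 14 + 15 + 6 = 41
σ = (2, 4, 3, 1): 6 + 14 + 21 + (-2) = 39
σ = (3, 1, 2, 4): 27 + 18 + 28 + (-6) = 67
σ = (3, 1, 4, 2): 27 + 18 + 23 + (-5) = 63
σ = (3, 2, 1, 4): 27 + 8 + 15 + (-6) = 44
σ = (3, 2, 4, 1): 27 + 8 + 23 + (-2) = 56
σ = (3, 4, 1, 2): 27 + 14 + 15 + (-5) = 51
σ = (3, 4, 2, 1): 27 + 14 + 28 + (-2) = 67
σ = (4, 1, 2, 3): 25 + 18 + 28 + 6 = 77
σ = (4, 1, 3, 2): 25 + 18 + 21 + (-5) = 59
σ = (4, 2, 1, 3): 25 + 8 + 15 + 6 = 54
σ = (4, 2, 3, 1): 25 + 8 + 21 + (-2) = 52
σ = (4, 3, 1, 2): 25 + 28 + 15 + (-5) = 63
σ = (4, 3, 2, 1): 25 + 28 + 28 + (-2) = 79
Optimal value attained by: σ = (2, 1, 3, 4).
Answer: det⊕(T) = 39; verdict: SINGULAR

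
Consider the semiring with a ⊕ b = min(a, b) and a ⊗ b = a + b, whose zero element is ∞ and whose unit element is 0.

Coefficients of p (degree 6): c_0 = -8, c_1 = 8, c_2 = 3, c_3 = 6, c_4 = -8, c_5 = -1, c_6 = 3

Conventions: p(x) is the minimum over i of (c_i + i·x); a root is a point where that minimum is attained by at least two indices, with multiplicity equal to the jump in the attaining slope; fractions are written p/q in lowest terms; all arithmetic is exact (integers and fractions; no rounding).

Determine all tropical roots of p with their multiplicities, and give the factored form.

hull edge (i=0, c=-8) to (i=4, c=-8): slope 0, span 4
hull edge (i=4, c=-8) to (i=6, c=3): slope 11/2, span 2
Factored form: p(x) = 3 ⊗ (x ⊕ (-11/2)) ⊗ (x ⊕ (-11/2)) ⊗ (x ⊕ 0) ⊗ (x ⊕ 0) ⊗ (x ⊕ 0) ⊗ (x ⊕ 0)
Answer: roots = -11/2 (mult 2), 0 (mult 4)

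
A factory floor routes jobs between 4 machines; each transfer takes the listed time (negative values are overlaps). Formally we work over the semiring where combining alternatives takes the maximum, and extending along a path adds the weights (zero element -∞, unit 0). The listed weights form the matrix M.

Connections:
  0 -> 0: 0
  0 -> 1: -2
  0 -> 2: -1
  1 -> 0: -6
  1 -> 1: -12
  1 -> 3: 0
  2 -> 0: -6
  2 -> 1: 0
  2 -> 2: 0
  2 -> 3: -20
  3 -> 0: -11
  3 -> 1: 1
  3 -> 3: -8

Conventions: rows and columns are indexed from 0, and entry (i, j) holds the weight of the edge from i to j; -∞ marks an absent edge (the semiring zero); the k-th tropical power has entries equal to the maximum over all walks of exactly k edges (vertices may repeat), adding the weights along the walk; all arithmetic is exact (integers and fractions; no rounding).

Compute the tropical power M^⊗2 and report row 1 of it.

M^⊗2:
  [0, -1, -1, -2]
  [-6, 1, -7, -8]
  [-6, 0, 0, 0]
  [-5, -7, -12, 1]
Answer: row 1 of M^⊗2 = [-6, 1, -7, -8]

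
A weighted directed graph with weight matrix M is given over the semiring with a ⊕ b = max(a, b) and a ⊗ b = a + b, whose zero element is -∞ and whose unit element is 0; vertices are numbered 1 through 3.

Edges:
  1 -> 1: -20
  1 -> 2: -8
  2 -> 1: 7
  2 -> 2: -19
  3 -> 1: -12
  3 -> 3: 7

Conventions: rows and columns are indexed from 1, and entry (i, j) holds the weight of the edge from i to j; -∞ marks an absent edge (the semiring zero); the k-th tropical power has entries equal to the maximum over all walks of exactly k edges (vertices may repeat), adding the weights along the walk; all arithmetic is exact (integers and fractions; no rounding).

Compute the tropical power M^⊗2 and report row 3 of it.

M^⊗2:
  [-1, -27, -∞]
  [-12, -1, -∞]
  [-5, -20, 14]
Answer: row 3 of M^⊗2 = [-5, -20, 14]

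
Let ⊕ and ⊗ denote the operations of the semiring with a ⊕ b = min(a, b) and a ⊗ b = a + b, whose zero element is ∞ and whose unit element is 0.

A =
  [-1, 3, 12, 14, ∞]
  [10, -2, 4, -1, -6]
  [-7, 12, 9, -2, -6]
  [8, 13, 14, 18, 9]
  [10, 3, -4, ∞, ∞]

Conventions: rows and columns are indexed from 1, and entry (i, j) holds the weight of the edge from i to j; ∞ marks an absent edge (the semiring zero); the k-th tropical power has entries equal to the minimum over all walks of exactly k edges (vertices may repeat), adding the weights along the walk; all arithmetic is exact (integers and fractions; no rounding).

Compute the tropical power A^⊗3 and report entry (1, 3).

A^⊗2:
  [-2, 1, 7, 2, -3]
  [-3, -4, -10, -3, -8]
  [-8, -4, -10, 7, 3]
  [7, 11, 5, 12, 7]
  [-11, 1, 5, -6, -10]
A^⊗3:
  [-3, -1, -7, 0, -5]
  [-17, -6, -12, -12, -16]
  [-17, -6, -1, -12, -16]
  [-2, 9, 3, 3, -1]
  [-12, -8, -14, 0, -5]
Key observation: the optimum is the walk 1->2->5->3, with weight 3 + (-6) + (-4) = -7.
Optimal value attained by: walk 1->2->5->3.
Answer: (A^⊗3)[1][3] = -7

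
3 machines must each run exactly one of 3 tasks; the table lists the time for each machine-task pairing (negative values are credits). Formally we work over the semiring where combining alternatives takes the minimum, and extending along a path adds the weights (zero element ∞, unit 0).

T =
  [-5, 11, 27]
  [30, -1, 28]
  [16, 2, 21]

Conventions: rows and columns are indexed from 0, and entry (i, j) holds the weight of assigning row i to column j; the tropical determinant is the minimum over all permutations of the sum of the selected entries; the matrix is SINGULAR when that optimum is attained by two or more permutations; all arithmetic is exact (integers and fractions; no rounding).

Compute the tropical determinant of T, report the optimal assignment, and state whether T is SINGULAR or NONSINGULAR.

σ = (0, 1, 2): (-5) + (-1) + 21 = 15
σ = (0, 2, 1): (-5) + 28 + 2 = 25
σ = (1, 0, 2): 11 + 30 + 21 = 62
σ = (1, 2, 0): 11 + 28 + 16 = 55
σ = (2, 0, 1): 27 + 30 + 2 = 59
σ = (2, 1, 0): 27 + (-1) + 16 = 42
Optimal value attained by: σ = (0, 1, 2).
Answer: det⊕(T) = 15; verdict: NONSINGULAR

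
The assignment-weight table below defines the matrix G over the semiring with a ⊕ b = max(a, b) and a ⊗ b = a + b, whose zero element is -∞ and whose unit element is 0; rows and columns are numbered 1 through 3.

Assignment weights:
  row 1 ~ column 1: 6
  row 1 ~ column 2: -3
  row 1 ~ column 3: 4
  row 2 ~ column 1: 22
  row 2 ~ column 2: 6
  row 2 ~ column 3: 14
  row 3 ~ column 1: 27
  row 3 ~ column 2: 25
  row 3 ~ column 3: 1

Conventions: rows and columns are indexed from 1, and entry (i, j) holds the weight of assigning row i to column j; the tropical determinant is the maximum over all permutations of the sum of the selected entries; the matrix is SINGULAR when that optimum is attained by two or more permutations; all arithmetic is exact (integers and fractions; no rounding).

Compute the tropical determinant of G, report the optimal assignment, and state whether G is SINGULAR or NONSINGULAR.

σ = (1, 2, 3): 6 + 6 + 1 = 13
σ = (1, 3, 2): 6 + 14 + 25 = 45
σ = (2, 1, 3): (-3) + 22 + 1 = 20
σ = (2, 3, 1): (-3) + 14 + 27 = 38
σ = (3, 1, 2): 4 + 22 + 25 = 51
σ = (3, 2, 1): 4 + 6 + 27 = 37
Optimal value attained by: σ = (3, 1, 2).
Answer: det⊕(G) = 51; verdict: NONSINGULAR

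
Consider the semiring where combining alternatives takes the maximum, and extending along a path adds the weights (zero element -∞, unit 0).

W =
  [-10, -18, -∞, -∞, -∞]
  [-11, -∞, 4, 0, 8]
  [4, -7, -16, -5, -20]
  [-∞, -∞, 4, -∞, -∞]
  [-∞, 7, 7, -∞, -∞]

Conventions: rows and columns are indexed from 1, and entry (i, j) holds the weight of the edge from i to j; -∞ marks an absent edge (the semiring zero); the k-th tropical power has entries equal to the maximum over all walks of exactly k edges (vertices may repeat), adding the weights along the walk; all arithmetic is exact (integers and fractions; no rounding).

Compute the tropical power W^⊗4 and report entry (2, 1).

W^⊗2:
  [-20, -28, -14, -18, -10]
  [8, 15, 15, -1, -16]
  [-6, -13, -1, -7, 1]
  [8, -3, -12, -1, -16]
  [11, 0, 11, 7, 15]
W^⊗3:
  [-10, -3, -3, -19, -20]
  [19, 8, 19, 15, 23]
  [3, 8, 8, -6, -5]
  [-2, -9, 3, -3, 5]
  [15, 22, 22, 6, 8]
W^⊗4:
  [1, -10, 1, -3, 5]
  [23, 30, 30, 14, 16]
  [12, 2, 12, 8, 16]
  [7, 12, 12, -2, -1]
  [26, 15, 26, 22, 30]
Key observation: the optimum is the walk 2->5->2->3->1, with weight 8 + 7 + 4 + 4 = 23.
Optimal value attained by: walk 2->5->2->3->1.
Answer: (W^⊗4)[2][1] = 23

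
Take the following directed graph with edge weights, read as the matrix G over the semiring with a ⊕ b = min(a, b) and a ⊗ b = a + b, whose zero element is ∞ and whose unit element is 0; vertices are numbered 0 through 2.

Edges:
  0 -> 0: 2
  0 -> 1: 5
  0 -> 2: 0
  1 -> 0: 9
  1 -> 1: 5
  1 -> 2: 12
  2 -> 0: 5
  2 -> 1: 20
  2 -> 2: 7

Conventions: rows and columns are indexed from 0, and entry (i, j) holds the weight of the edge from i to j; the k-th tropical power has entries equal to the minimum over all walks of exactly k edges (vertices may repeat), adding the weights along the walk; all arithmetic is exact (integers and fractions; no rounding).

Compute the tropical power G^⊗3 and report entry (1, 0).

G^⊗2:
  [4, 7, 2]
  [11, 10, 9]
  [7, 10, 5]
G^⊗3:
  [6, 9, 4]
  [13, 15, 11]
  [9, 12, 7]
Key observation: the optimum is the walk 1->0->0->0, with weight 9 + 2 + 2 = 13.
Optimal value attained by: walk 1->0->0->0.
Answer: (G^⊗3)[1][0] = 13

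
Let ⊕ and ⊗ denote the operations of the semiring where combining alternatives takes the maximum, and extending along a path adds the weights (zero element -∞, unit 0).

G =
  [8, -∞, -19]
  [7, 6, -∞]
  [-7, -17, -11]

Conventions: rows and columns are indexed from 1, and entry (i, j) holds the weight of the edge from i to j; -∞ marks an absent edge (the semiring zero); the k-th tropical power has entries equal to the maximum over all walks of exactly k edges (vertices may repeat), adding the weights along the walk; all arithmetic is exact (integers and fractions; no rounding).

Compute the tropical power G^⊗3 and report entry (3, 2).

G^⊗2:
  [16, -36, -11]
  [15, 12, -12]
  [1, -11, -22]
G^⊗3:
  [24, -28, -3]
  [23, 18, -4]
  [9, -5, -18]
Key observation: the optimum is the walk 3->2->2->2, with weight (-17) + 6 + 6 = -5.
Optimal value attained by: walk 3->2->2->2.
Answer: (G^⊗3)[3][2] = -5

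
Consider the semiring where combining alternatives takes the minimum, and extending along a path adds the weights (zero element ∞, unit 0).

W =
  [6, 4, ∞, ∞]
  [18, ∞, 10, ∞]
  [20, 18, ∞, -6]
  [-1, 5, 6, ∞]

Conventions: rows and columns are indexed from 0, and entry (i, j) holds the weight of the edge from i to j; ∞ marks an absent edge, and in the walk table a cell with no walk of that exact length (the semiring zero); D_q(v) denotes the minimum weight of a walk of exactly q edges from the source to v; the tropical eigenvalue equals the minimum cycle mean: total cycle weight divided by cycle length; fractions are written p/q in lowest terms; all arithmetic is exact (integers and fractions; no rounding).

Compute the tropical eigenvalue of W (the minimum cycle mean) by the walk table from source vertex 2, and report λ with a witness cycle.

q=0: [∞, ∞, 0, ∞]
q=1: [20, 18, ∞, -6]
q=2: [-7, -1, 0, ∞]
q=3: [-1, -3, 9, -6]
q=4: [-7, -1, 0, 3]
Optimal cycle mean attained by: cycle 2->3->2, total (-6) + 6, length 2.
Answer: λ = 0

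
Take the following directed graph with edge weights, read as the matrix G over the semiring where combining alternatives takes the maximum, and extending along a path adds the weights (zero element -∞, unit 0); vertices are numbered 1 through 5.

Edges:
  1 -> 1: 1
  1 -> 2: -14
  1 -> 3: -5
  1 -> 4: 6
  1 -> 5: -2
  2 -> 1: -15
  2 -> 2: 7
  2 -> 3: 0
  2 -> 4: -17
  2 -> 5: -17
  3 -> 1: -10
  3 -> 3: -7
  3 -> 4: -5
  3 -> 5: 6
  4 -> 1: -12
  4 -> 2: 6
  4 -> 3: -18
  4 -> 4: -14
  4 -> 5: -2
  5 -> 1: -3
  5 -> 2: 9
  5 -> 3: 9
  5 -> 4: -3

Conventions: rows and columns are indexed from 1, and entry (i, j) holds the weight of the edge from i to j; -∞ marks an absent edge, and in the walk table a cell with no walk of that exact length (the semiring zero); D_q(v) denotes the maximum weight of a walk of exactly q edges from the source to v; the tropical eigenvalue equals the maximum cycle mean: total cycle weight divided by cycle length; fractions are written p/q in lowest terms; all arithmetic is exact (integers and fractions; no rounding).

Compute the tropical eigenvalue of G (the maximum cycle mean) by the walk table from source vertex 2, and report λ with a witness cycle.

q=0: [-∞, 0, -∞, -∞, -∞]
q=1: [-15, 7, 0, -17, -17]
q=2: [-8, 14, 7, -5, 6]
q=3: [3, 21, 15, 3, 13]
q=4: [10, 28, 22, 10, 21]
q=5: [18, 35, 30, 18, 28]
Optimal cycle mean attained by: cycle 3->5->3, total 6 + 9, length 2.
Answer: λ = 15/2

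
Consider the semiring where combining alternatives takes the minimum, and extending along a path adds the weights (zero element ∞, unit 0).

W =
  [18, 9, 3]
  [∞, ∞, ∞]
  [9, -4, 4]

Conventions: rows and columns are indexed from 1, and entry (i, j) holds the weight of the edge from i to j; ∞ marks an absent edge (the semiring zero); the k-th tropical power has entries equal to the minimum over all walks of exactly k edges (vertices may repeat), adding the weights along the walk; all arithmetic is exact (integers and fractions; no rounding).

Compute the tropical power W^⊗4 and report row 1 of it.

W^⊗2:
  [12, -1, 7]
  [∞, ∞, ∞]
  [13, 0, 8]
W^⊗3:
  [16, 3, 11]
  [∞, ∞, ∞]
  [17, 4, 12]
W^⊗4:
  [20, 7, 15]
  [∞, ∞, ∞]
  [21, 8, 16]
Answer: row 1 of W^⊗4 = [20, 7, 15]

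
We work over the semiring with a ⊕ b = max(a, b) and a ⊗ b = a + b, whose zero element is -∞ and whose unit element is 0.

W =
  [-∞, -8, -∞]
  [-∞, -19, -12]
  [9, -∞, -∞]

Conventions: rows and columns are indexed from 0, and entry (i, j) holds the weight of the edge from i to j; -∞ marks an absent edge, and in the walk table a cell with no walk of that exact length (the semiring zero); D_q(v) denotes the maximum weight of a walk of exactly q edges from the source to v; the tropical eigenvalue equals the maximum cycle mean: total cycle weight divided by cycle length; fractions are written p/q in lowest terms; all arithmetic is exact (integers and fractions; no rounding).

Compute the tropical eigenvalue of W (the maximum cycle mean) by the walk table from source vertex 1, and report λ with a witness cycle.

q=0: [-∞, 0, -∞]
q=1: [-∞, -19, -12]
q=2: [-3, -38, -31]
q=3: [-22, -11, -50]
Optimal cycle mean attained by: cycle 0->1->2->0, total (-8) + (-12) + 9, length 3.
Answer: λ = -11/3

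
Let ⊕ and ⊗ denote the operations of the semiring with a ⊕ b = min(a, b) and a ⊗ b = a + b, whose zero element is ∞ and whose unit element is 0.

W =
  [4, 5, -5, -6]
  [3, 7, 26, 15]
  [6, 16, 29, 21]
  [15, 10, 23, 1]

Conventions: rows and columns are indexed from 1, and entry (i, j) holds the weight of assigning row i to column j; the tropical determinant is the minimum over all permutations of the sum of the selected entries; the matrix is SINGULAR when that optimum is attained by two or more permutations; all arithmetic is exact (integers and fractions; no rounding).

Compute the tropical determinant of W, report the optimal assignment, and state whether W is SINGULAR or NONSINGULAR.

σ = (1, 2, 3, 4): 4 + 7 + 29 + 1 = 41
σ = (1, 2, 4, 3): 4 + 7 + 21 + 23 = 55
σ = (1, 3, 2, 4): 4 + 26 + 16 + 1 = 47
σ = (1, 3, 4, 2): 4 + 26 + 21 + 10 = 61
σ = (1, 4, 2, 3): 4 + 15 + 16 + 23 = 58
σ = (1, 4, 3, 2): 4 + 15 + 29 + 10 = 58
σ = (2, 1, 3, 4): 5 + 3 + 29 + 1 = 38
σ = (2, 1, 4, 3): 5 + 3 + 21 + 23 = 52
σ = (2, 3, 1, 4): 5 + 26 + 6 + 1 = 38
σ = (2, 3, 4, 1): 5 + 26 + 21 + 15 = 67
σ = (2, 4, 1, 3): 5 + 15 + 6 + 23 = 49
σ = (2, 4, 3, 1): 5 + 15 + 29 + 15 = 64
σ = (3, 1, 2, 4): (-5) + 3 + 16 + 1 = 15
σ = (3, 1, 4, 2): (-5) + 3 + 21 + 10 = 29
σ = (3, 2, 1, 4): (-5) + 7 + 6 + 1 = 9
σ = (3, 2, 4, 1): (-5) + 7 + 21 + 15 = 38
σ = (3, 4, 1, 2): (-5) + 15 + 6 + 10 = 26
σ = (3, 4, 2, 1): (-5) + 15 + 16 + 15 = 41
σ = (4, 1, 2, 3): (-6) + 3 + 16 + 23 = 36
σ = (4, 1, 3, 2): (-6) + 3 + 29 + 10 = 36
σ = (4, 2, 1, 3): (-6) + 7 + 6 + 23 = 30
σ = (4, 2, 3, 1): (-6) + 7 + 29 + 15 = 45
σ = (4, 3, 1, 2): (-6) + 26 + 6 + 10 = 36
σ = (4, 3, 2, 1): (-6) + 26 + 16 + 15 = 51
Optimal value attained by: σ = (3, 2, 1, 4).
Answer: det⊕(W) = 9; verdict: NONSINGULAR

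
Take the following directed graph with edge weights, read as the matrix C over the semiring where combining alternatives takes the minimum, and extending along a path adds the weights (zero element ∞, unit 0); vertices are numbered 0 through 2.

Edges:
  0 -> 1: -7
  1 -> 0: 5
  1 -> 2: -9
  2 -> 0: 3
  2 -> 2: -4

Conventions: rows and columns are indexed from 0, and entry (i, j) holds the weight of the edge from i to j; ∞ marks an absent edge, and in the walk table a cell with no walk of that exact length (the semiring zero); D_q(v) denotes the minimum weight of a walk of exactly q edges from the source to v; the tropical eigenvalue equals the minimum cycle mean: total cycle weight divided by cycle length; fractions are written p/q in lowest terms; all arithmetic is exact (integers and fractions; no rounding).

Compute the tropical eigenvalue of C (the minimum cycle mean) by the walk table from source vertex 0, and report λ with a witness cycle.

q=0: [0, ∞, ∞]
q=1: [∞, -7, ∞]
q=2: [-2, ∞, -16]
q=3: [-13, -9, -20]
Optimal cycle mean attained by: cycle 0->1->2->0, total (-7) + (-9) + 3, length 3.
Answer: λ = -13/3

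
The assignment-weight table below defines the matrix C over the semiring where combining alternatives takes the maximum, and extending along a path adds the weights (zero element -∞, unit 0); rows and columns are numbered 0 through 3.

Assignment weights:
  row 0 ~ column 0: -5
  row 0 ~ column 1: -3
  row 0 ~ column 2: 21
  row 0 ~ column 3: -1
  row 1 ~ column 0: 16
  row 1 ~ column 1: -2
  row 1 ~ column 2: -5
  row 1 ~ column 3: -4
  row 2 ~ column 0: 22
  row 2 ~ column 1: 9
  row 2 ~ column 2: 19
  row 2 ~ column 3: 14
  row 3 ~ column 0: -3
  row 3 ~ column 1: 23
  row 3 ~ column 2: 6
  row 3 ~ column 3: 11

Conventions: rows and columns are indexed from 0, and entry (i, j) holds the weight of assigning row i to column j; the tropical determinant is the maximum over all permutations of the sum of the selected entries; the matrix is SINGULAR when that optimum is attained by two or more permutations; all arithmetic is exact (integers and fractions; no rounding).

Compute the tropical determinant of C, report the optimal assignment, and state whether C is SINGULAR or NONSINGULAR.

σ = (0, 1, 2, 3): (-5) + (-2) + 19 + 11 = 23
σ = (0, 1, 3, 2): (-5) + (-2) + 14 + 6 = 13
σ = (0, 2, 1, 3): (-5) + (-5) + 9 + 11 = 10
σ = (0, 2, 3, 1): (-5) + (-5) + 14 + 23 = 27
σ = (0, 3, 1, 2): (-5) + (-4) + 9 + 6 = 6
σ = (0, 3, 2, 1): (-5) + (-4) + 19 + 23 = 33
σ = (1, 0, 2, 3): (-3) + 16 + 19 + 11 = 43
σ = (1, 0, 3, 2): (-3) + 16 + 14 + 6 = 33
σ = (1, 2, 0, 3): (-3) + (-5) + 22 + 11 = 25
σ = (1, 2, 3, 0): (-3) + (-5) + 14 + (-3) = 3
σ = (1, 3, 0, 2): (-3) + (-4) + 22 + 6 = 21
σ = (1, 3, 2, 0): (-3) + (-4) + 19 + (-3) = 9
σ = (2, 0, 1, 3): 21 + 16 + 9 + 11 = 57
σ = (2, 0, 3, 1): 21 + 16 + 14 + 23 = 74
σ = (2, 1, 0, 3): 21 + (-2) + 22 + 11 = 52
σ = (2, 1, 3, 0): 21 + (-2) + 14 + (-3) = 30
σ = (2, 3, 0, 1): 21 + (-4) + 22 + 23 = 62
σ = (2, 3, 1, 0): 21 + (-4) + 9 + (-3) = 23
σ = (3, 0, 1, 2): (-1) + 16 + 9 + 6 = 30
σ = (3, 0, 2, 1): (-1) + 16 + 19 + 23 = 57
σ = (3, 1, 0, 2): (-1) + (-2) + 22 + 6 = 25
σ = (3, 1, 2, 0): (-1) + (-2) + 19 + (-3) = 13
σ = (3, 2, 0, 1): (-1) + (-5) + 22 + 23 = 39
σ = (3, 2, 1, 0): (-1) + (-5) + 9 + (-3) = 0
Optimal value attained by: σ = (2, 0, 3, 1).
Answer: det⊕(C) = 74; verdict: NONSINGULAR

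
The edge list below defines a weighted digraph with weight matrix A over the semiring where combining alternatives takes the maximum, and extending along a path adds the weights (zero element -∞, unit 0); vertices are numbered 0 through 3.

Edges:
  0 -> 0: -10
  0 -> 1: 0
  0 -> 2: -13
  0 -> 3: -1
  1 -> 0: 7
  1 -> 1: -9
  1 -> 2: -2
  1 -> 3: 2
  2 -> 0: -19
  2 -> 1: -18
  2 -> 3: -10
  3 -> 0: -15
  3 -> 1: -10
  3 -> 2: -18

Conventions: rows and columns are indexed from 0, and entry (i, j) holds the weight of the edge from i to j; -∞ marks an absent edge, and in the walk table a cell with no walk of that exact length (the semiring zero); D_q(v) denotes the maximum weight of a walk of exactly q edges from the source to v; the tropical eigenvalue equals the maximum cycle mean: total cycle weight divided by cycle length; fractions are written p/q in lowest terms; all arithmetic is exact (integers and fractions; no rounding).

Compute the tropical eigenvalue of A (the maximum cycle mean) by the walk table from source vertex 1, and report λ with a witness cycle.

q=0: [-∞, 0, -∞, -∞]
q=1: [7, -9, -2, 2]
q=2: [-2, 7, -6, 6]
q=3: [14, -2, 5, 9]
q=4: [5, 14, 1, 13]
Optimal cycle mean attained by: cycle 0->1->0, total 0 + 7, length 2.
Answer: λ = 7/2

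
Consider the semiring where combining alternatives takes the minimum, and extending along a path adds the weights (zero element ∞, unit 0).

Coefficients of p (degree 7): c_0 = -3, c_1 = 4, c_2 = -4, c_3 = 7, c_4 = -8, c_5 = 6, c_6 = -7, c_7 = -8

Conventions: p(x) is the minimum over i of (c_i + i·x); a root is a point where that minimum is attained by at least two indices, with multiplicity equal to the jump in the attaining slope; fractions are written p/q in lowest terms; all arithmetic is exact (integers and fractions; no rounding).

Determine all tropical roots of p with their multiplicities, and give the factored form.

hull edge (i=0, c=-3) to (i=4, c=-8): slope -5/4, span 4
hull edge (i=4, c=-8) to (i=7, c=-8): slope 0, span 3
Factored form: p(x) = -8 ⊗ (x ⊕ 0) ⊗ (x ⊕ 0) ⊗ (x ⊕ 0) ⊗ (x ⊕ 5/4) ⊗ (x ⊕ 5/4) ⊗ (x ⊕ 5/4) ⊗ (x ⊕ 5/4)
Answer: roots = 0 (mult 3), 5/4 (mult 4)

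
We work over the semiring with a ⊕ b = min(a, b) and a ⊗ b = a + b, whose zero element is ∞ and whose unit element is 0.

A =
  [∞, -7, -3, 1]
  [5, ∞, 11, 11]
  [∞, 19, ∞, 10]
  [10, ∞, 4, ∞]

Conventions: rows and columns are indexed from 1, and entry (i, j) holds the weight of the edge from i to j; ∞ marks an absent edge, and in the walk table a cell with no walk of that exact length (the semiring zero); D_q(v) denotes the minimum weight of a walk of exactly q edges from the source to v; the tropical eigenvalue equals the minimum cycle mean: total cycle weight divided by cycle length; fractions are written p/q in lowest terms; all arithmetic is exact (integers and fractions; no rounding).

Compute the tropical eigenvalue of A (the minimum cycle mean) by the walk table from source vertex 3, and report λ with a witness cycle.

q=0: [∞, ∞, 0, ∞]
q=1: [∞, 19, ∞, 10]
q=2: [20, ∞, 14, 30]
q=3: [40, 13, 17, 21]
q=4: [18, 33, 24, 24]
Optimal cycle mean attained by: cycle 1->2->1, total (-7) + 5, length 2.
Answer: λ = -1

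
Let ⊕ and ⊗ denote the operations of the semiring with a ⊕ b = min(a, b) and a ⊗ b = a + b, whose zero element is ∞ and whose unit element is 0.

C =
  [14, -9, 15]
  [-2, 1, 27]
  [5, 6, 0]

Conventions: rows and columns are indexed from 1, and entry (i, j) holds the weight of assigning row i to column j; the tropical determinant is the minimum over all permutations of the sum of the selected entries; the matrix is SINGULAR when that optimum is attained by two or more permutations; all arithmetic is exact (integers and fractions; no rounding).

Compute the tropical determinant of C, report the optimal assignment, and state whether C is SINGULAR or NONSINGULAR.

σ = (1, 2, 3): 14 + 1 + 0 = 15
σ = (1, 3, 2): 14 + 27 + 6 = 47
σ = (2, 1, 3): (-9) + (-2) + 0 = -11
σ = (2, 3, 1): (-9) + 27 + 5 = 23
σ = (3, 1, 2): 15 + (-2) + 6 = 19
σ = (3, 2, 1): 15 + 1 + 5 = 21
Optimal value attained by: σ = (2, 1, 3).
Answer: det⊕(C) = -11; verdict: NONSINGULAR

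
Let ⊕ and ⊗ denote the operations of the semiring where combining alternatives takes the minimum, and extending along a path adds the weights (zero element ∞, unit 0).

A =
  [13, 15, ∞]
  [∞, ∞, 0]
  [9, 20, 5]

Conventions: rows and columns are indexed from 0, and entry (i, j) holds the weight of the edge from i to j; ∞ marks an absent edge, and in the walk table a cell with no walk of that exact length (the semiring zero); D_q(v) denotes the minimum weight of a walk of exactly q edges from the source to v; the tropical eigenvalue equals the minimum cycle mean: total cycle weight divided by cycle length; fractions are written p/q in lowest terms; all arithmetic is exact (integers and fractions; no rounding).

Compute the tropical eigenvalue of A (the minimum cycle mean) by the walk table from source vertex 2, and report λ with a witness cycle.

q=0: [∞, ∞, 0]
q=1: [9, 20, 5]
q=2: [14, 24, 10]
q=3: [19, 29, 15]
Optimal cycle mean attained by: cycle 2->2, total 5, length 1.
Answer: λ = 5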